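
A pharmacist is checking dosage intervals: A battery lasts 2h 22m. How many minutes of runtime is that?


Hours: 2
Extra minutes: 22
Minutes per hour: 60
Hours to minutes: 2 x 60 = 120
Total: 120 + 22 = 142

142


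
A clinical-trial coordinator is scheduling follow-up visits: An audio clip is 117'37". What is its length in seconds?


Minutes: 117
Seconds: 37
Convert minutes to seconds: 117 x 60 = 7020
Add remaining seconds: 7020 + 37 = 7057

7057


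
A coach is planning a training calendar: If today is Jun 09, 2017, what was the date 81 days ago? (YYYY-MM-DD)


Start: 2017-06-09
Subtracting 81 days
Days already passed in June: 9
After going back through June: 72 more days to subtract
May 2017: 31 days, 41 remaining
April 2017: 30 days, 11 remaining
March 2017 has 31 days, need 11
Result: 2017-03-20

2017-03-20


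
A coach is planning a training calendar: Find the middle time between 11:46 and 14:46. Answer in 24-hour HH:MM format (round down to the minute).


Start time: 11:46 = 706 minutes from midnight
End time: 14:46 = 886 minutes from midnight
Sum: 706 + 886 = 1592
Midpoint: 1592 / 2 = 796 minutes
Convert: 796 / 60 = 13 hours, 16 minutes
Result: 13:16

13:16


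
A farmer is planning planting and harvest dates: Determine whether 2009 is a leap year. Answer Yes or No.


Year: 2009
Divisible by 4? 2009 / 4 = 502.25 -> No
Not divisible by 4, so NOT a leap year

No


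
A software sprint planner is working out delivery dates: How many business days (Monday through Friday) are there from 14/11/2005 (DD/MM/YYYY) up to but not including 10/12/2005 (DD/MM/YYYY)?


Start: 2005-11-14 (Monday)
End (exclusive): 2005-12-10 (Saturday)
Total calendar days: 26
Full weeks: 26 // 7 = 3 -> 15 weekdays
Remaining 5 days starting on Monday:
  Mon(w), Tue(w), Wed(w), Thu(w), Fri(w) -> 5 weekdays
Total business days: 15 + 5 = 20

20


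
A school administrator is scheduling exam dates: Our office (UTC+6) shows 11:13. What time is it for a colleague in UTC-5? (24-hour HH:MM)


Local time: 11:13 at UTC+6 (offset 6h)
Target zone: UTC-5 (offset -5h)
Difference: -5 - (6) = -11 hours
Calculation: 11 + (-11) = 0
Result: 00:13

00:13


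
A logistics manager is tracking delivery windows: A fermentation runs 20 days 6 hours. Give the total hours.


Days: 20
Extra hours: 6
Hours per day: 24
Days to hours: 20 x 24 = 480
Total: 480 + 6 = 486

486


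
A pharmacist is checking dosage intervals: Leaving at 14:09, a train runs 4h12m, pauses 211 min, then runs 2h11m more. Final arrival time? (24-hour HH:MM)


Depart: 14:09
Leg 1: +252 min -> 18:21
Layover: +211 min -> 21:52
Leg 2: +131 min -> 00:03
Total travel: 594 minutes = 9h 54m
Arrival: 00:03

00:03


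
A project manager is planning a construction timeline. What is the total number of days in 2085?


Year: 2085
Check leap year rules:
Divisible by 4? No
2085 is not a leap year
Days: 365

365


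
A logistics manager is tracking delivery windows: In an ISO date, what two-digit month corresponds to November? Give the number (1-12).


Calendar month order:
10. October
11. November <--
12. December
November is month number 11

11


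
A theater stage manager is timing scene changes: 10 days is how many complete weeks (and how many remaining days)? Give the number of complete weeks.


Total days: 10
Days per week: 7
Division: 10 / 7 = 1 remainder 3
Complete weeks: 1
Remaining days: 3

1


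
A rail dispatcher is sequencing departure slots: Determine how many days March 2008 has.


Month: March
Year: 2008
March is a 31-day month
Total: 31 days

31


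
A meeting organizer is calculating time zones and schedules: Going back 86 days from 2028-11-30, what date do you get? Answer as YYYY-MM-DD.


Start: 2028-11-30
Subtracting 86 days
Days already passed in November: 30
After going back through November: 56 more days to subtract
October 2028: 31 days, 25 remaining
September 2028 has 30 days, need 25
Result: 2028-09-05

2028-09-05


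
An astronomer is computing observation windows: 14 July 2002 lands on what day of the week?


Date: 2002-07-14
January 1, 2002 is a Tuesday
Day of year: 195
Offset from Jan 1: 194 days
194 mod 7 = 5
Result: Sunday

Sunday


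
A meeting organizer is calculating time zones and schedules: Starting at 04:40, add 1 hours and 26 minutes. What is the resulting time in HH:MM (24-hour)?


Start time: 04:40
Adding: 1 hours 26 minutes
Minutes: 40 + 26 = 66
Minute overflow: 66 >= 60, so carry 1 hour, minutes = 6
Hours: 4 + 1 + 1 = 6
Result: 06:06

06:06


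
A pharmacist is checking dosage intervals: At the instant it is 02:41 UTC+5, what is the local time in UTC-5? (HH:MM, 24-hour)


Local time: 02:41 at UTC+5 (offset 5h)
Target zone: UTC-5 (offset -5h)
Difference: -5 - (5) = -10 hours
Calculation: 2 + (-10) = -8
Wraparound: (-8) mod 24 = 16
Result: 16:41

16:41


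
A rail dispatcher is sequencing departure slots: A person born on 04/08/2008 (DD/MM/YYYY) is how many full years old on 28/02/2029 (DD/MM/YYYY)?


Birth: 2008-08-04
Reference: 2029-02-28
Year difference: 2029 - 2008 = 21
Has birthday (08-04) occurred by 02-28? No
Birthday not yet reached this year -> subtract 1
Age in full years: 20

20


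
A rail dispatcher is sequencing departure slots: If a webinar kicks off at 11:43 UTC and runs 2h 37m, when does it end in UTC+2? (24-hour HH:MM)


Start: 11:43 in UTC
Step 1 - add duration:
  minutes: 43 + 37 = 80 (carry 1h)
  hours: 11 + 2 + 1 = 14
  end in UTC: 14:20
Step 2 - convert UTC -> UTC+2:
  offset difference: 2 - (0) = 2 hours
  14 + (2) = 16 -> mod 24 = 16
Result: 16:20 in UTC+2

16:20


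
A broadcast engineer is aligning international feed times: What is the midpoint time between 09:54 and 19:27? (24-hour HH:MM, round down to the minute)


Start time: 09:54 = 594 minutes from midnight
End time: 19:27 = 1167 minutes from midnight
Sum: 594 + 1167 = 1761
Midpoint: 1761 / 2 = 880 minutes
Convert: 880 / 60 = 14 hours, 40 minutes
Result: 14:40

14:40


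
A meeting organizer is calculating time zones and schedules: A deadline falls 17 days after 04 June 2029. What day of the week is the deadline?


Start: 2029-06-04 (Monday)
Step 1 - find target date: add 17 days
  2029-06-04 + 17 days = 2029-06-21
Step 2 - day of week:
  17 mod 7 = 3
  Monday + 3 days -> Thursday
Result: Thursday (2029-06-21)

Thursday


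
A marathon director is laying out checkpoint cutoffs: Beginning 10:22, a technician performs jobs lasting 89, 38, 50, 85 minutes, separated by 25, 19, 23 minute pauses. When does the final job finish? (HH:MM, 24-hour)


Start: 10:22 = 622 min from midnight
  after task 1 (89 min): 11:51
  after break (25 min): 12:16
  after task 2 (38 min): 12:54
  after break (19 min): 13:13
  after task 3 (50 min): 14:03
  after break (23 min): 14:26
  after task 4 (85 min): 15:51
Total elapsed: 329 minutes
End time: 15:51

15:51


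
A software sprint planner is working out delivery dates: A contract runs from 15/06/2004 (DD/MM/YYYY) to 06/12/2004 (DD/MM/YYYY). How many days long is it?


Start date: 2004-06-15
End date: 2004-12-06
Jun 2004: +16 days
Jul 2004: +31 days
Aug 2004: +31 days
... (4 more months)
Total: 174 days

174


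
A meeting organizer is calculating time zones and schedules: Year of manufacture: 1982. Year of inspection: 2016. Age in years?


Birth year: 1982
Current year: 2016
Age = current year - birth year
Age = 2016 - 1982 = 34

34


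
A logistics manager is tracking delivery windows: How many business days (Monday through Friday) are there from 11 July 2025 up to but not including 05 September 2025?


Start: 2025-07-11 (Friday)
End (exclusive): 2025-09-05 (Friday)
Total calendar days: 56
Full weeks: 56 // 7 = 8 -> 40 weekdays
Remaining 0 days starting on Friday:
Total business days: 40 + 0 = 40

40


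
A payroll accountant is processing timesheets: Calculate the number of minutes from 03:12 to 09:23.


Start time: 03:12 = 192 minutes from midnight
End time: 09:23 = 563 minutes from midnight
Difference: 563 - 192 = 371 minutes
That is 6 hours and 11 minutes

371


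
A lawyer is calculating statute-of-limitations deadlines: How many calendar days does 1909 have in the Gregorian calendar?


Year: 1909
Check leap year rules:
Divisible by 4? No
1909 is not a leap year
Days: 365

365


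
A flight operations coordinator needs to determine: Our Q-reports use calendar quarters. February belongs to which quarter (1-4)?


Month: February (month 2)
Q1: January-March (months 1-3)
Q2: April-June (months 4-6)
Q3: July-September (months 7-9)
Q4: October-December (months 10-12)
Month 2 falls in Q1

1


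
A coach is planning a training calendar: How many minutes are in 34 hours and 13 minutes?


Hours: 34
Minutes: 13
Convert hours to minutes: 34 x 60 = 2040
Add remaining minutes: 2040 + 13 = 2053

2053


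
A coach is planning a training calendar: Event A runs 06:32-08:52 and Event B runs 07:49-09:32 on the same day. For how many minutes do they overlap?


Interval A: [392, 532] minutes from midnight
Interval B: [469, 572] minutes from midnight
Overlap start = max(392, 469) = 469
Overlap end = min(532, 572) = 532
Overlap = 532 - 469 = 63 minutes

63


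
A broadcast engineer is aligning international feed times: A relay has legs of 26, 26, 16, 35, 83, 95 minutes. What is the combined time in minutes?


Durations: 26, 26, 16, 35, 83, 95
Running sum: 26
+ 26 = 52
+ 16 = 68
+ 35 = 103
+ 83 = 186
+ 95 = 281
Total duration: 281 minutes
That is 4 hours and 41 minutes

281


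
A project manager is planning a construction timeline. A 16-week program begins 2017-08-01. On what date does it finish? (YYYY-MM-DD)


Start: 2017-08-01
Weeks to add: 16
Convert to days: 16 x 7 = 112 days
Add 112 days to 2017-08-01
Result: 2017-11-21

2017-11-21


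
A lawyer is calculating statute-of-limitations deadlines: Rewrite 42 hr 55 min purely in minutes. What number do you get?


Hours: 42
Extra minutes: 55
Minutes per hour: 60
Hours to minutes: 42 x 60 = 2520
Total: 2520 + 55 = 2575

2575


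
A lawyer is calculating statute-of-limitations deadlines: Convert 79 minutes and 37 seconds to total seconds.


Minutes: 79
Extra seconds: 37
Seconds per minute: 60
Minutes to seconds: 79 x 60 = 4740
Total: 4740 + 37 = 4777

4777


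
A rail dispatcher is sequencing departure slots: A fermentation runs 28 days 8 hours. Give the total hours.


Days: 28
Extra hours: 8
Hours per day: 24
Days to hours: 28 x 24 = 672
Total: 672 + 8 = 680

680


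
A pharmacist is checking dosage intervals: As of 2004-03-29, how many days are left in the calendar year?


Start: March 29, 2004
End: December 31, 2004
Days left in March: 2
April: 30
May: 31
June: 30
July: 31
... plus remaining months
Sum of remaining months: 275
Total: 2 + 275 = 277

277


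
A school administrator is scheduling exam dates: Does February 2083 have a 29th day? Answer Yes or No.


Year: 2083
Divisible by 4? 2083 / 4 = 520.75 -> No
Not divisible by 4, so NOT a leap year

No


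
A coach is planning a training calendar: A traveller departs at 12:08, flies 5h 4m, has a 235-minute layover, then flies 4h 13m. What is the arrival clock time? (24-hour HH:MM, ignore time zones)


Depart: 12:08
Leg 1: +304 min -> 17:12
Layover: +235 min -> 21:07
Leg 2: +253 min -> 01:20
Total travel: 792 minutes = 13h 12m
Arrival: 01:20

01:20


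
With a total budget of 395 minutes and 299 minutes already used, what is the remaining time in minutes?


Total budget: 395 minutes
Time used: 299 minutes
Remaining: 395 - 299 = 96 minutes
Percent used: 75.7%
Percent remaining: 24.3%

96


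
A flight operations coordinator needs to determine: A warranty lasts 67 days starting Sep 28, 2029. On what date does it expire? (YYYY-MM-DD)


Start: 2029-09-28
Adding 67 days
Days remaining in September: 2
After September: 65 days still to add
October 2029: 31 days, 34 remaining
November 2029: 30 days, 4 remaining
December 2029 has 31 days, need 4
Result: 2029-12-04

2029-12-04


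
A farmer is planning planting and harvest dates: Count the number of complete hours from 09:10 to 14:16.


Start: 09:10
End: 14:16
Hour difference: 14 - 9 = 5 hours
Minute difference: 16 - 10 = 6 minutes
Total minutes: 306
Complete hours: 306 / 60 = 5 (remainder 6)

5


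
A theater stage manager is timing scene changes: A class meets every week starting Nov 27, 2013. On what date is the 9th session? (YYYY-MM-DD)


First occurrence: 2013-11-27 (occurrence 1)
Each occurrence is 7 days after the previous.
Occurrence 9 is 8 weeks after the first.
8 weeks = 56 days
2013-11-27 + 56 days = 2014-01-22

2014-01-22


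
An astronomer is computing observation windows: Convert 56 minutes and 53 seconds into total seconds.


Minutes: 56
Seconds: 53
Convert minutes to seconds: 56 x 60 = 3360
Add remaining seconds: 3360 + 53 = 3413

3413


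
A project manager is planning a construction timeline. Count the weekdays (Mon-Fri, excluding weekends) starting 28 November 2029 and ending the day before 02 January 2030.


Start: 2029-11-28 (Wednesday)
End (exclusive): 2030-01-02 (Wednesday)
Total calendar days: 35
Full weeks: 35 // 7 = 5 -> 25 weekdays
Remaining 0 days starting on Wednesday:
Total business days: 25 + 0 = 25

25


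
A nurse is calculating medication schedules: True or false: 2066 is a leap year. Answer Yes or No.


Year: 2066
Divisible by 4? 2066 / 4 = 516.5 -> No
Not divisible by 4, so NOT a leap year

No


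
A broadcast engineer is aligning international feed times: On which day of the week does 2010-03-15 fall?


Date: 2010-03-15
January 1, 2010 is a Friday
Day of year: 74
Offset from Jan 1: 73 days
73 mod 7 = 3
Result: Monday

Monday


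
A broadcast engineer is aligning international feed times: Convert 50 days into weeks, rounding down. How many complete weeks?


Total days: 50
Days per week: 7
Division: 50 / 7 = 7 remainder 1
Complete weeks: 7
Remaining days: 1

7


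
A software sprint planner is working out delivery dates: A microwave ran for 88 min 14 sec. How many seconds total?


Minutes: 88
Extra seconds: 14
Seconds per minute: 60
Minutes to seconds: 88 x 60 = 5280
Total: 5280 + 14 = 5294

5294


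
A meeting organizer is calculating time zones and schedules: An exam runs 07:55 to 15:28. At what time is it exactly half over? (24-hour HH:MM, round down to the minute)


Start time: 07:55 = 475 minutes from midnight
End time: 15:28 = 928 minutes from midnight
Sum: 475 + 928 = 1403
Midpoint: 1403 / 2 = 701 minutes
Convert: 701 / 60 = 11 hours, 41 minutes
Result: 11:41

11:41


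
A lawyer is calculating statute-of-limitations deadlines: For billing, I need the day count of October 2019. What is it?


Month: October
Year: 2019
October is a 31-day month
Total: 31 days

31


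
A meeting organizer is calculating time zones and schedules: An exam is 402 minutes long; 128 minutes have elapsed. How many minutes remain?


Total budget: 402 minutes
Time used: 128 minutes
Remaining: 402 - 128 = 274 minutes
Percent used: 31.8%
Percent remaining: 68.2%

274


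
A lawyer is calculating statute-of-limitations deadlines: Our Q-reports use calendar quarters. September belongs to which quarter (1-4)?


Month: September (month 9)
Q1: January-March (months 1-3)
Q2: April-June (months 4-6)
Q3: July-September (months 7-9)
Q4: October-December (months 10-12)
Month 9 falls in Q3

3


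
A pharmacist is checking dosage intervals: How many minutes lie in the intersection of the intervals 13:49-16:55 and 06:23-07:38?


Interval A: [829, 1015] minutes from midnight
Interval B: [383, 458] minutes from midnight
Overlap start = max(829, 383) = 829
Overlap end = min(1015, 458) = 458
End <= start, so the intervals do not overlap: 0 minutes

0


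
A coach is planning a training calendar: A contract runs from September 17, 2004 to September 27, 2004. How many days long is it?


Start date: 2004-09-17
End date: 2004-09-27
Sep 2004: +10 days
Total: 10 days

10


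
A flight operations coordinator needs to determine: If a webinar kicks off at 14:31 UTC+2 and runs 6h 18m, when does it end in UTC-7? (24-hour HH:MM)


Start: 14:31 in UTC+2
Step 1 - add duration:
  minutes: 31 + 18 = 49
  hours: 14 + 6 + 0 = 20
  end in UTC+2: 20:49
Step 2 - convert UTC+2 -> UTC-7:
  offset difference: -7 - (2) = -9 hours
  20 + (-9) = 11 -> mod 24 = 11
Result: 11:49 in UTC-7

11:49


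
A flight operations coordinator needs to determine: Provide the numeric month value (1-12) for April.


Calendar month order:
3. March
4. April <--
5. May
April is month number 4

4


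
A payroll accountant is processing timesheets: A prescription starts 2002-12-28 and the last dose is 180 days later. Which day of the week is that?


Start: 2002-12-28 (Saturday)
Step 1 - find target date: add 180 days
  2002-12-28 + 180 days = 2003-06-26
Step 2 - day of week:
  180 mod 7 = 5
  Saturday + 5 days -> Thursday
Result: Thursday (2003-06-26)

Thursday


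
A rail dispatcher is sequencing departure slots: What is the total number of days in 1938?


Year: 1938
Check leap year rules:
Divisible by 4? No
1938 is not a leap year
Days: 365

365


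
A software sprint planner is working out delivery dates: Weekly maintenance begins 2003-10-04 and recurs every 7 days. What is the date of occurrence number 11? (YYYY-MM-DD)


First occurrence: 2003-10-04 (occurrence 1)
Each occurrence is 7 days after the previous.
Occurrence 11 is 10 weeks after the first.
10 weeks = 70 days
2003-10-04 + 70 days = 2003-12-13

2003-12-13


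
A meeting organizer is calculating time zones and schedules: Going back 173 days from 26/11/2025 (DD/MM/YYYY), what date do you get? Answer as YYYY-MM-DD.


Start: 2025-11-26
Subtracting 173 days
Days already passed in November: 26
After going back through November: 147 more days to subtract
October 2025: 31 days, 116 remaining
September 2025: 30 days, 86 remaining
August 2025: 31 days, 55 remaining
July 2025: 31 days, 24 remaining
Result: 2025-06-06

2025-06-06


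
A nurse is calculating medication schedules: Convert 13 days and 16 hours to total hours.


Days: 13
Extra hours: 16
Hours per day: 24
Days to hours: 13 x 24 = 312
Total: 312 + 16 = 328

328


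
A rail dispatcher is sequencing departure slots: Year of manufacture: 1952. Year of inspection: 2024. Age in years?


Birth year: 1952
Current year: 2024
Age = current year - birth year
Age = 2024 - 1952 = 72

72


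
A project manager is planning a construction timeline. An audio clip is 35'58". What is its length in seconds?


Minutes: 35
Seconds: 58
Convert minutes to seconds: 35 x 60 = 2100
Add remaining seconds: 2100 + 58 = 2158

2158


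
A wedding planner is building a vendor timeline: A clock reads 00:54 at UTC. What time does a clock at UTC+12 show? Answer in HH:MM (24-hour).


Local time: 00:54 at UTC (offset 0h)
Target zone: UTC+12 (offset 12h)
Difference: 12 - (0) = 12 hours
Calculation: 0 + (12) = 12
Result: 12:54

12:54


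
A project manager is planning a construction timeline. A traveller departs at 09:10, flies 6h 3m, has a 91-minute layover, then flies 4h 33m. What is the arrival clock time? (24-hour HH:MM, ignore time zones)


Depart: 09:10
Leg 1: +363 min -> 15:13
Layover: +91 min -> 16:44
Leg 2: +273 min -> 21:17
Total travel: 727 minutes = 12h 7m
Arrival: 21:17

21:17


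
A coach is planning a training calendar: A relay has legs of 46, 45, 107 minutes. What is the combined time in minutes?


Durations: 46, 45, 107
Running sum: 46
+ 45 = 91
+ 107 = 198
Total duration: 198 minutes
That is 3 hours and 18 minutes

198


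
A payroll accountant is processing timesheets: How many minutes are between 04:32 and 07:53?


Start time: 04:32 = 272 minutes from midnight
End time: 07:53 = 473 minutes from midnight
Difference: 473 - 272 = 201 minutes
That is 3 hours and 21 minutes

201


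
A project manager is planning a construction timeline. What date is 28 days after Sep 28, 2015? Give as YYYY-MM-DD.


Start: 2015-09-28
Adding 28 days
Days remaining in September: 2
After September: 26 days still to add
October 2015 has 31 days, need 26
Result: 2015-10-26

2015-10-26


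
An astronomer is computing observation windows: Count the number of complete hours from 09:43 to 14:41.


Start: 09:43
End: 14:41
Hour difference: 14 - 9 = 5 hours
Minute difference: 41 - 43 = -2 minutes
Total minutes: 298
Complete hours: 298 / 60 = 4 (remainder 58)

4


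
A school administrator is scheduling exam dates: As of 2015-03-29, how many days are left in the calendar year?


Start: March 29, 2015
End: December 31, 2015
Days left in March: 2
April: 30
May: 31
June: 30
July: 31
... plus remaining months
Sum of remaining months: 275
Total: 2 + 275 = 277

277


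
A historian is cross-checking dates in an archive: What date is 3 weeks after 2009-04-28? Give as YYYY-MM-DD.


Start: 2009-04-28
Weeks to add: 3
Convert to days: 3 x 7 = 21 days
Add 21 days to 2009-04-28
Result: 2009-05-19

2009-05-19


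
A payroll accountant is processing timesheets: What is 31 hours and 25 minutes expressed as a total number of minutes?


Hours: 31
Minutes: 25
Convert hours to minutes: 31 x 60 = 1860
Add remaining minutes: 1860 + 25 = 1885

1885


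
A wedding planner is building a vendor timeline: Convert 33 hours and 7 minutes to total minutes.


Hours: 33
Extra minutes: 7
Minutes per hour: 60
Hours to minutes: 33 x 60 = 1980
Total: 1980 + 7 = 1987

1987


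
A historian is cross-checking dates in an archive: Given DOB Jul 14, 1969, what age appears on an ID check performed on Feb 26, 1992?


Birth: 1969-07-14
Reference: 1992-02-26
Year difference: 1992 - 1969 = 23
Has birthday (07-14) occurred by 02-26? No
Birthday not yet reached this year -> subtract 1
Age in full years: 22

22


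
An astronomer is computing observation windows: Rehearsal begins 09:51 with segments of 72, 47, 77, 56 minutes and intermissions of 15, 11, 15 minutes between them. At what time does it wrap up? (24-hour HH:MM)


Start: 09:51 = 591 min from midnight
  after task 1 (72 min): 11:03
  after break (15 min): 11:18
  after task 2 (47 min): 12:05
  after break (11 min): 12:16
  after task 3 (77 min): 13:33
  after break (15 min): 13:48
  after task 4 (56 min): 14:44
Total elapsed: 293 minutes
End time: 14:44

14:44


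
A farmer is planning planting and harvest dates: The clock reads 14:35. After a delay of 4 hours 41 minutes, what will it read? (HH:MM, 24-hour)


Start time: 14:35
Adding: 4 hours 41 minutes
Minutes: 35 + 41 = 76
Minute overflow: 76 >= 60, so carry 1 hour, minutes = 16
Hours: 14 + 4 + 1 = 19
Result: 19:16

19:16


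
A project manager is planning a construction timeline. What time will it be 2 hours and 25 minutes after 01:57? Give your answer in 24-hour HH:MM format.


Start time: 01:57
Adding: 2 hours 25 minutes
Minutes: 57 + 25 = 82
Minute overflow: 82 >= 60, so carry 1 hour, minutes = 22
Hours: 1 + 2 + 1 = 4
Result: 04:22

04:22


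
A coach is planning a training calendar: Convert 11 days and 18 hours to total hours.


Days: 11
Extra hours: 18
Hours per day: 24
Days to hours: 11 x 24 = 264
Total: 264 + 18 = 282

282


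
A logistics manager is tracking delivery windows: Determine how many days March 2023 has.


Month: March
Year: 2023
March is a 31-day month
Total: 31 days

31


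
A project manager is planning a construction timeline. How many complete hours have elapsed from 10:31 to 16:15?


Start: 10:31
End: 16:15
Hour difference: 16 - 10 = 6 hours
Minute difference: 15 - 31 = -16 minutes
Total minutes: 344
Complete hours: 344 / 60 = 5 (remainder 44)

5


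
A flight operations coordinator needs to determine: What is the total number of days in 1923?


Year: 1923
Check leap year rules:
Divisible by 4? No
1923 is not a leap year
Days: 365

365


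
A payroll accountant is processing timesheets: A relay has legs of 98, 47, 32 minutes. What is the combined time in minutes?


Durations: 98, 47, 32
Running sum: 98
+ 47 = 145
+ 32 = 177
Total duration: 177 minutes
That is 2 hours and 57 minutes

177


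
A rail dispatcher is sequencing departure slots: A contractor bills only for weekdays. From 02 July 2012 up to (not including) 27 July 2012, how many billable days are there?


Start: 2012-07-02 (Monday)
End (exclusive): 2012-07-27 (Friday)
Total calendar days: 25
Full weeks: 25 // 7 = 3 -> 15 weekdays
Remaining 4 days starting on Monday:
  Mon(w), Tue(w), Wed(w), Thu(w) -> 4 weekdays
Total business days: 15 + 4 = 19

19


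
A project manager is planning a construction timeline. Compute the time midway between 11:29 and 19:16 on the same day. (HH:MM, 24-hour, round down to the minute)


Start time: 11:29 = 689 minutes from midnight
End time: 19:16 = 1156 minutes from midnight
Sum: 689 + 1156 = 1845
Midpoint: 1845 / 2 = 922 minutes
Convert: 922 / 60 = 15 hours, 22 minutes
Result: 15:22

15:22


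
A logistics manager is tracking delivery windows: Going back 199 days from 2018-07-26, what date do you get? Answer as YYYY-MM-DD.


Start: 2018-07-26
Subtracting 199 days
Days already passed in July: 26
After going back through July: 173 more days to subtract
June 2018: 30 days, 143 remaining
May 2018: 31 days, 112 remaining
April 2018: 30 days, 82 remaining
March 2018: 31 days, 51 remaining
Result: 2018-01-08

2018-01-08


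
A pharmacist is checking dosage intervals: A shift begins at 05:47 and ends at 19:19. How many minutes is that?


Start time: 05:47 = 347 minutes from midnight
End time: 19:19 = 1159 minutes from midnight
Difference: 1159 - 347 = 812 minutes
That is 13 hours and 32 minutes

812


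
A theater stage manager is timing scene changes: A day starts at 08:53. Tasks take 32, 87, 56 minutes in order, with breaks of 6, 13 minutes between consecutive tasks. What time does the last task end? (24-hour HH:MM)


Start: 08:53 = 533 min from midnight
  after task 1 (32 min): 09:25
  after break (6 min): 09:31
  after task 2 (87 min): 10:58
  after break (13 min): 11:11
  after task 3 (56 min): 12:07
Total elapsed: 194 minutes
End time: 12:07

12:07


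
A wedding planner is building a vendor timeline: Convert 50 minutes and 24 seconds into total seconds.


Minutes: 50
Seconds: 24
Convert minutes to seconds: 50 x 60 = 3000
Add remaining seconds: 3000 + 24 = 3024

3024


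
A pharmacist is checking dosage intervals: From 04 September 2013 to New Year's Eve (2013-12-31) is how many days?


Start: September 04, 2013
End: December 31, 2013
Days left in September: 26
October: 31
November: 30
December: 31
Sum of remaining months: 92
Total: 26 + 92 = 118

118


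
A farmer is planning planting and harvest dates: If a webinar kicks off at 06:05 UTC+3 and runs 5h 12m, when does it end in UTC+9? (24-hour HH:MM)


Start: 06:05 in UTC+3
Step 1 - add duration:
  minutes: 5 + 12 = 17
  hours: 6 + 5 + 0 = 11
  end in UTC+3: 11:17
Step 2 - convert UTC+3 -> UTC+9:
  offset difference: 9 - (3) = 6 hours
  11 + (6) = 17 -> mod 24 = 17
Result: 17:17 in UTC+9

17:17


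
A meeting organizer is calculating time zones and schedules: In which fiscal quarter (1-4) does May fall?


Month: May (month 5)
Q1: January-March (months 1-3)
Q2: April-June (months 4-6)
Q3: July-September (months 7-9)
Q4: October-December (months 10-12)
Month 5 falls in Q2

2


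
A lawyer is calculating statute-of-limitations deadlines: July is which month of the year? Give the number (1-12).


Calendar month order:
6. June
7. July <--
8. August
July is month number 7

7


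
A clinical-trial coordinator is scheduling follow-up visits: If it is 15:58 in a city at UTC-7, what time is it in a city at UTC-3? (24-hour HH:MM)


Local time: 15:58 at UTC-7 (offset -7h)
Target zone: UTC-3 (offset -3h)
Difference: -3 - (-7) = 4 hours
Calculation: 15 + (4) = 19
Result: 19:58

19:58


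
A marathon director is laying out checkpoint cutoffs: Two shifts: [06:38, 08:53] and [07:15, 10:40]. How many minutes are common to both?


Interval A: [398, 533] minutes from midnight
Interval B: [435, 640] minutes from midnight
Overlap start = max(398, 435) = 435
Overlap end = min(533, 640) = 533
Overlap = 533 - 435 = 98 minutes

98


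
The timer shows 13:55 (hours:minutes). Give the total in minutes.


Hours: 13
Minutes: 55
Convert hours to minutes: 13 x 60 = 780
Add remaining minutes: 780 + 55 = 835

835


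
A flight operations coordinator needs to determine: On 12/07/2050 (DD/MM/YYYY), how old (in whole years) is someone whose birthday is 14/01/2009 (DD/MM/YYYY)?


Birth: 2009-01-14
Reference: 2050-07-12
Year difference: 2050 - 2009 = 41
Has birthday (01-14) occurred by 07-12? Yes
Age in full years: 41

41


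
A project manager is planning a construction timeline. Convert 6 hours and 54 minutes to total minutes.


Hours: 6
Extra minutes: 54
Minutes per hour: 60
Hours to minutes: 6 x 60 = 360
Total: 360 + 54 = 414

414


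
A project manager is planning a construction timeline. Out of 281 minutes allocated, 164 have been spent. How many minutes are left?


Total budget: 281 minutes
Time used: 164 minutes
Remaining: 281 - 164 = 117 minutes
Percent used: 58.4%
Percent remaining: 41.6%

117


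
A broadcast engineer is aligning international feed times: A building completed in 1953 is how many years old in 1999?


Birth year: 1953
Current year: 1999
Age = current year - birth year
Age = 1999 - 1953 = 46

46


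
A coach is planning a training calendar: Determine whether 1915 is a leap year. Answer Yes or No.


Year: 1915
Divisible by 4? 1915 / 4 = 478.75 -> No
Not divisible by 4, so NOT a leap year

No


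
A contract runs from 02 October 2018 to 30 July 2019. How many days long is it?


Start date: 2018-10-02
End date: 2019-07-30
Oct 2018: +30 days
Nov 2018: +30 days
Dec 2018: +31 days
... (7 more months)
Total: 301 days

301


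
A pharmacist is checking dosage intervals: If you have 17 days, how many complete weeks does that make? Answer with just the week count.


Total days: 17
Days per week: 7
Division: 17 / 7 = 2 remainder 3
Complete weeks: 2
Remaining days: 3

2


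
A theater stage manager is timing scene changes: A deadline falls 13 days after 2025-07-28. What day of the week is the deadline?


Start: 2025-07-28 (Monday)
Step 1 - find target date: add 13 days
  2025-07-28 + 13 days = 2025-08-10
Step 2 - day of week:
  13 mod 7 = 6
  Monday + 6 days -> Sunday
Result: Sunday (2025-08-10)

Sunday


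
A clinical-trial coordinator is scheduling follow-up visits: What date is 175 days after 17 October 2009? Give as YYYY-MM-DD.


Start: 2009-10-17
Adding 175 days
Days remaining in October: 14
After October: 161 days still to add
November 2009: 30 days, 131 remaining
December 2009: 31 days, 100 remaining
January 2010: 31 days, 69 remaining
February 2010: 28 days, 41 remaining
Result: 2010-04-10

2010-04-10


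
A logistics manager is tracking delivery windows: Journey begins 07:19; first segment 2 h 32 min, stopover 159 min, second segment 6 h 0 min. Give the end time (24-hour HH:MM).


Depart: 07:19
Leg 1: +152 min -> 09:51
Layover: +159 min -> 12:30
Leg 2: +360 min -> 18:30
Total travel: 671 minutes = 11h 11m
Arrival: 18:30

18:30


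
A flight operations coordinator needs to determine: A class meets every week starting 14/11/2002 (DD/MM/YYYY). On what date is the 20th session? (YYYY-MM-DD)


First occurrence: 2002-11-14 (occurrence 1)
Each occurrence is 7 days after the previous.
Occurrence 20 is 19 weeks after the first.
19 weeks = 133 days
2002-11-14 + 133 days = 2003-03-27

2003-03-27


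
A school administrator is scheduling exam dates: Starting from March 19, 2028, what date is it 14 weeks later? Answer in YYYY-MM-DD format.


Start: 2028-03-19
Weeks to add: 14
Convert to days: 14 x 7 = 98 days
Add 98 days to 2028-03-19
Result: 2028-06-25

2028-06-25


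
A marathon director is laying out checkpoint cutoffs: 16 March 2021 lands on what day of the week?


Date: 2021-03-16
January 1, 2021 is a Friday
Day of year: 75
Offset from Jan 1: 74 days
74 mod 7 = 4
Result: Tuesday

Tuesday


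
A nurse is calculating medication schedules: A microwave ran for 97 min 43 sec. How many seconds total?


Minutes: 97
Extra seconds: 43
Seconds per minute: 60
Minutes to seconds: 97 x 60 = 5820
Total: 5820 + 43 = 5863

5863


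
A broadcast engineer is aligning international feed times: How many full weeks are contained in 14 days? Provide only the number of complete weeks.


Total days: 14
Days per week: 7
Division: 14 / 7 = 2 remainder 0
Complete weeks: 2
Remaining days: 0

2


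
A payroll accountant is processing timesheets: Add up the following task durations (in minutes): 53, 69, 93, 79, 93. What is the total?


Durations: 53, 69, 93, 79, 93
Running sum: 53
+ 69 = 122
+ 93 = 215
+ 79 = 294
+ 93 = 387
Total duration: 387 minutes
That is 6 hours and 27 minutes

387


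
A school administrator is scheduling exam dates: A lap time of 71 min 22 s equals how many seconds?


Minutes: 71
Seconds: 22
Convert minutes to seconds: 71 x 60 = 4260
Add remaining seconds: 4260 + 22 = 4282

4282


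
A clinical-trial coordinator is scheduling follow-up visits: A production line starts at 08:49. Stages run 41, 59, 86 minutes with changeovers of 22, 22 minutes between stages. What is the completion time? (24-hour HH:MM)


Start: 08:49 = 529 min from midnight
  after task 1 (41 min): 09:30
  after break (22 min): 09:52
  after task 2 (59 min): 10:51
  after break (22 min): 11:13
  after task 3 (86 min): 12:39
Total elapsed: 230 minutes
End time: 12:39

12:39


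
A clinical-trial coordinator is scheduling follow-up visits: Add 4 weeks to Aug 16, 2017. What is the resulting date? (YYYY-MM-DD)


Start: 2017-08-16
Weeks to add: 4
Convert to days: 4 x 7 = 28 days
Add 28 days to 2017-08-16
Result: 2017-09-13

2017-09-13


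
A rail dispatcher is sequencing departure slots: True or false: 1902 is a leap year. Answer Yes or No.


Year: 1902
Divisible by 4? 1902 / 4 = 475.5 -> No
Not divisible by 4, so NOT a leap year

No


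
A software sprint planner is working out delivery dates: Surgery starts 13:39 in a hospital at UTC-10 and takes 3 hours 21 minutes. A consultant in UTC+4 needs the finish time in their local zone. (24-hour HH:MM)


Start: 13:39 in UTC-10
Step 1 - add duration:
  minutes: 39 + 21 = 60 (carry 1h)
  hours: 13 + 3 + 1 = 17
  end in UTC-10: 17:00
Step 2 - convert UTC-10 -> UTC+4:
  offset difference: 4 - (-10) = 14 hours
  17 + (14) = 31 -> mod 24 = 7
Result: 07:00 in UTC+4

07:00


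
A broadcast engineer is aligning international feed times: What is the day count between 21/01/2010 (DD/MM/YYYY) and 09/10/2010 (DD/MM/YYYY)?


Start date: 2010-01-21
End date: 2010-10-09
Jan 2010: +11 days
Feb 2010: +28 days
Mar 2010: +31 days
... (7 more months)
Total: 261 days

261


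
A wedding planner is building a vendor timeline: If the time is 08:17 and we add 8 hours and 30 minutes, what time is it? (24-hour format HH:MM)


Start time: 08:17
Adding: 8 hours 30 minutes
Minutes: 17 + 30 = 47
Hours: 8 + 8 + 0 = 16
Result: 16:47

16:47


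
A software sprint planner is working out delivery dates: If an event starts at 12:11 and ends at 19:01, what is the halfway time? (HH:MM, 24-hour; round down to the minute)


Start time: 12:11 = 731 minutes from midnight
End time: 19:01 = 1141 minutes from midnight
Sum: 731 + 1141 = 1872
Midpoint: 1872 / 2 = 936 minutes
Convert: 936 / 60 = 15 hours, 36 minutes
Result: 15:36

15:36


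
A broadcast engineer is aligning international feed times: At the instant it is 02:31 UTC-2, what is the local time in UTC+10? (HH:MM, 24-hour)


Local time: 02:31 at UTC-2 (offset -2h)
Target zone: UTC+10 (offset 10h)
Difference: 10 - (-2) = 12 hours
Calculation: 2 + (12) = 14
Result: 14:31

14:31


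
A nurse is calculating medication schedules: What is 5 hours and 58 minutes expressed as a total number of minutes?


Hours: 5
Minutes: 58
Convert hours to minutes: 5 x 60 = 300
Add remaining minutes: 300 + 58 = 358

358


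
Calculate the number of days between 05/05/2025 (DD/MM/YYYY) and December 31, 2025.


Start: May 05, 2025
End: December 31, 2025
Days left in May: 26
June: 30
July: 31
August: 31
September: 30
... plus remaining months
Sum of remaining months: 214
Total: 26 + 214 = 240

240


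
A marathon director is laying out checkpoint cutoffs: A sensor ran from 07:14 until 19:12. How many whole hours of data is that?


Start: 07:14
End: 19:12
Hour difference: 19 - 7 = 12 hours
Minute difference: 12 - 14 = -2 minutes
Total minutes: 718
Complete hours: 718 / 60 = 11 (remainder 58)

11


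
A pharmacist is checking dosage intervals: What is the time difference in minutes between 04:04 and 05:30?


Start time: 04:04 = 244 minutes from midnight
End time: 05:30 = 330 minutes from midnight
Difference: 330 - 244 = 86 minutes
That is 1 hours and 26 minutes

86


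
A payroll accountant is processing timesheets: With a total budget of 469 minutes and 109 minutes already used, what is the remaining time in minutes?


Total budget: 469 minutes
Time used: 109 minutes
Remaining: 469 - 109 = 360 minutes
Percent used: 23.2%
Percent remaining: 76.8%

360


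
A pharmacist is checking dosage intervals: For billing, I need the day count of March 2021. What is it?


Month: March
Year: 2021
March is a 31-day month
Total: 31 days

31


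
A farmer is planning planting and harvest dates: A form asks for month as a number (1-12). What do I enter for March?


Calendar month order:
2. February
3. March <--
4. April
March is month number 3

3


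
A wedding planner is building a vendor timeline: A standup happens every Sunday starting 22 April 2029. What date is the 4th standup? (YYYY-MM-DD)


First occurrence: 2029-04-22 (occurrence 1)
Each occurrence is 7 days after the previous.
Occurrence 4 is 3 weeks after the first.
3 weeks = 21 days
2029-04-22 + 21 days = 2029-05-13

2029-05-13


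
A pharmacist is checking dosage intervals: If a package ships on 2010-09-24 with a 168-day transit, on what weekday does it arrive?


Start: 2010-09-24 (Friday)
Step 1 - find target date: add 168 days
  2010-09-24 + 168 days = 2011-03-11
Step 2 - day of week:
  168 mod 7 = 0
  Friday + 0 days -> Friday
Result: Friday (2011-03-11)

Friday


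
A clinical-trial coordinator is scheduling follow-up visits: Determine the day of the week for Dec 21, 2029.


Date: 2029-12-21
January 1, 2029 is a Monday
Day of year: 355
Offset from Jan 1: 354 days
354 mod 7 = 4
Result: Friday

Friday


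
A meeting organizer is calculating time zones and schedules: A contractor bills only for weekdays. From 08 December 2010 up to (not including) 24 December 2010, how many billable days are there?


Start: 2010-12-08 (Wednesday)
End (exclusive): 2010-12-24 (Friday)
Total calendar days: 16
Full weeks: 16 // 7 = 2 -> 10 weekdays
Remaining 2 days starting on Wednesday:
  Wed(w), Thu(w) -> 2 weekdays
Total business days: 10 + 2 = 12

12


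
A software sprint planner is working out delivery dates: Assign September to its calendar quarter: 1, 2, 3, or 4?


Month: September (month 9)
Q1: January-March (months 1-3)
Q2: April-June (months 4-6)
Q3: July-September (months 7-9)
Q4: October-December (months 10-12)
Month 9 falls in Q3

3


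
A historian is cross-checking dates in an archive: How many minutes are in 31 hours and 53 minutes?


Hours: 31
Extra minutes: 53
Minutes per hour: 60
Hours to minutes: 31 x 60 = 1860
Total: 1860 + 53 = 1913

1913


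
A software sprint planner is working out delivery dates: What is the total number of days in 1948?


Year: 1948
Check leap year rules:
Divisible by 4? Yes
Divisible by 100? No
1948 is a leap year
Days: 366

366


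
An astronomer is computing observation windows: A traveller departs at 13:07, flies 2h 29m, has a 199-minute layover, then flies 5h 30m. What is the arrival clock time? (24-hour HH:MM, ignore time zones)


Depart: 13:07
Leg 1: +149 min -> 15:36
Layover: +199 min -> 18:55
Leg 2: +330 min -> 00:25
Total travel: 678 minutes = 11h 18m
Arrival: 00:25

00:25
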